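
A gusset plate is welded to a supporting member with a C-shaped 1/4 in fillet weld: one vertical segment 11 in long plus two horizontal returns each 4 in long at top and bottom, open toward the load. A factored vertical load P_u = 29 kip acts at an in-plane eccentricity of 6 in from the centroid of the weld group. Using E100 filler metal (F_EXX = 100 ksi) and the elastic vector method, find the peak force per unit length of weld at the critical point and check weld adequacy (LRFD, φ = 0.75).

f_max ≈ 3.88 kip/in; adequate

Total weld length L_w = 19 in. Treat welds as unit-width lines.
Centroid: x̄ = 2×4×2 / 19 = 0.8421 in from the vertical weld.
Polar moment about centroid: J = I_x + I_y = [11³/12 + 2×4×5.5²] + [11×0.8421² + 2(4³/12 + 4×1.158²)] = 382.1 in³.
Direct shear f_v = P/L_w = 29 / 19 = 1.526 kip/in (vertical).
Torsion M = P·e = 29 × 6 = 174 kip·in.
Critical point at (x, y) = (3.158, 5.5) from centroid. f_tx = M·y/J = 2.505 kip/in; f_ty = M·x/J = 1.438 kip/in.
Resultant f_max = √[f_tx² + (f_v + f_ty)²] = √[2.505² + (1.526 + 1.438)²] = 3.881 kip/in.
Capacity per unit length: φr_n = 0.75 × 0.6 × 100 × (0.707 × 0.25) = 7.954 kip/in.
3.881 ≤ 7.954 → adequate.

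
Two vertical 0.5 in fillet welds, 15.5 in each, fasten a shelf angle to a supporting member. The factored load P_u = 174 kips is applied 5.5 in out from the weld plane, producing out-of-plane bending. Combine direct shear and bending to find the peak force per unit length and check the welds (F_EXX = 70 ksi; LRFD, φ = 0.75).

f_max ≈ 13.2 kip/in; NOT adequate

L_w = 2 × 15.5 = 31 in; section modulus (unit throat) S = 2 × L²/6 = 80.08 in².
Direct shear f_v = P/L_w = 174/31 = 5.613 kip/in.
Moment M = P × e = 174 × 5.5 = 957 kip·in; bending f_b = M/S = 11.95 kip/in.
f_max = √(f_v² + f_b²) = √(5.613² + 11.95²) = 13.2 kip/in.
φr_n = 0.75 × 0.6 × 70 × (0.707 × 0.5) = 11.14 kip/in → NOT adequate.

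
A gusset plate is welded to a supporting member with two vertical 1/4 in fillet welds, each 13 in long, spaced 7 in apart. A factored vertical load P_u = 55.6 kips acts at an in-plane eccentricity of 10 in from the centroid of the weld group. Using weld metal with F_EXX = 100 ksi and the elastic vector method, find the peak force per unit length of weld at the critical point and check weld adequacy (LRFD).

Total weld length L_w = 26 in. Treat welds as unit-width lines.
Polar moment about centroid: J = 2[d³/12 + d(b/2)²] = 2[13³/12 + 13×3.5²] = 684.7 in³.
Direct shear f_v = P/L_w = 55.6 / 26 = 2.138 kip/in (vertical).
Torsion M = P·e = 55.6 × 10 = 556 kip·in.
Critical point at (x, y) = (3.5, 6.5) from centroid. f_tx = M·y/J = 5.278 kip/in; f_ty = M·x/J = 2.842 kip/in.
Resultant f_max = √[f_tx² + (f_v + f_ty)²] = √[5.278² + (2.138 + 2.842)²] = 7.257 kip/in.
Capacity per unit length: φr_n = 0.75 × 0.6 × 100 × (0.707 × 0.25) = 7.954 kip/in.
7.257 ≤ 7.954 → adequate.

f_max ≈ 7.26 kip/in; adequate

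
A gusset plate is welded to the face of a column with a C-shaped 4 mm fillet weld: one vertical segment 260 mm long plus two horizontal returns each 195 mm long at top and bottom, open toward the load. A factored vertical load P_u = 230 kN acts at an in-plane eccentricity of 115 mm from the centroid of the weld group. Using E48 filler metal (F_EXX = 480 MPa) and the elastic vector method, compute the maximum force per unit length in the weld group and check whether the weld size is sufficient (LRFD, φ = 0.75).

f_max ≈ 759 N/mm; NOT adequate

Total weld length L_w = 650 mm. Treat welds as unit-width lines.
Centroid: x̄ = 2×195×97.5 / 650 = 58.5 mm from the vertical weld.
Polar moment about centroid: J = I_x + I_y = [260³/12 + 2×195×130²] + [260×58.5² + 2(195³/12 + 195×39²)] = 10770000 mm³.
Direct shear f_v = P/L_w = 230×10³ / 650 = 353.8 N/mm (vertical).
Torsion M = P·e = 230×10³ × 115 = 26450000 N·mm.
Critical point at (x, y) = (136.5, 130) from centroid. f_tx = M·y/J = 319.1 N/mm; f_ty = M·x/J = 335.1 N/mm.
Resultant f_max = √[f_tx² + (f_v + f_ty)²] = √[319.1² + (353.8 + 335.1)²] = 759.3 N/mm.
Capacity per unit length: φr_n = 0.75 × 0.6 × 480 × (0.707 × 4) = 610.8 N/mm.
759.3 > 610.8 → NOT adequate.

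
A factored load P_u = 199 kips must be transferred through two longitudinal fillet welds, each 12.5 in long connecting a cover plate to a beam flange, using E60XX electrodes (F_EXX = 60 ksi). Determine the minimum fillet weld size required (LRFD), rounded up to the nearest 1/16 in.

w = 7/16 in

Total weld length L = 25 in.
Required throat t_e = P_u / (φ × 0.6 F_EXX × L) = 199 / (0.75 × 0.6 × 60 × 25) = 0.2948 in.
Required leg w = t_e / 0.707 = 0.417 in → use 7/16 in.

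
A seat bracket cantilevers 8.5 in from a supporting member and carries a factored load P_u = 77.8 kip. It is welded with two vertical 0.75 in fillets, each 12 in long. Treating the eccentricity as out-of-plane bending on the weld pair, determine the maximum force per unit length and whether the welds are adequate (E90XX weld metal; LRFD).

f_max ≈ 14.2 kip/in; adequate

E90XX → F_EXX = 90 ksi.
L_w = 2 × 12 = 24 in; section modulus (unit throat) S = 2 × L²/6 = 48 in².
Direct shear f_v = P/L_w = 77.8/24 = 3.242 kip/in.
Moment M = P × e = 77.8 × 8.5 = 661.3 kip·in; bending f_b = M/S = 13.78 kip/in.
f_max = √(f_v² + f_b²) = √(3.242² + 13.78²) = 14.15 kip/in.
φr_n = 0.75 × 0.6 × 90 × (0.707 × 0.75) = 21.48 kip/in → adequate.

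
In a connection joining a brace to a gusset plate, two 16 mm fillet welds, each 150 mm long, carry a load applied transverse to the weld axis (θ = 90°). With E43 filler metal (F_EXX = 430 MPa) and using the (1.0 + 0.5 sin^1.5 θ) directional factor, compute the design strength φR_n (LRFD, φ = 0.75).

t_e = 0.707 × 16 = 11.31 mm; A_we = 11.31 × 300 = 3394 mm².
Directional factor: 1.0 + 0.5 sin^1.5(90°) = 1.5.
F_nw = 0.6 × 430 × 1.5 = 387 MPa.
φR_n = 0.75 × 387 × 3394 × 10⁻³ = 985 kN.

φR_n ≈ 985 kN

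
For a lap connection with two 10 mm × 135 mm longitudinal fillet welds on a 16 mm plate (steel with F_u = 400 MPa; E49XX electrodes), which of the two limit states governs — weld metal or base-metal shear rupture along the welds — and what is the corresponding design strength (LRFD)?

E49XX → F_EXX = 490 MPa.
t_e = 0.707 × 10 = 7.07 mm; L = 270 mm.
Weld metal: φR_n = 0.75 × 0.6 × 490 × 7.07 × 270 × 10⁻³ = 420.9 kN.
Base metal (shear rupture): φR_n = 0.75 × 0.6 × 400 × 16 × 270 × 10⁻³ = 777.6 kN.
Governing: weld metal.

φR_n ≈ 421 kN (weld metal governs)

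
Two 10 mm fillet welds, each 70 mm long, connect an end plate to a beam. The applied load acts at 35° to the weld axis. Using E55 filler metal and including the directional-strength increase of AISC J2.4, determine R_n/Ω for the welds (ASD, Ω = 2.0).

R_n/Ω ≈ 199 kN

E55XX → F_EXX = 550 MPa.
t_e = 0.707 × 10 = 7.07 mm; A_we = 7.07 × 140 = 989.8 mm².
Directional factor: 1.0 + 0.5 sin^1.5(35°) = 1.217.
F_nw = 0.6 × 550 × 1.217 = 401.7 MPa.
R_n/Ω = (401.7 × 989.8) / 2.0 × 10⁻³ = 198.8 kN.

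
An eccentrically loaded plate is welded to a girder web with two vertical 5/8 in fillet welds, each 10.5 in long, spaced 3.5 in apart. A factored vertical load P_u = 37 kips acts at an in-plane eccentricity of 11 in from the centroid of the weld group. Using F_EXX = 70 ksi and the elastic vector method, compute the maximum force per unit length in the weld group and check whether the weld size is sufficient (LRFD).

Total weld length L_w = 21 in. Treat welds as unit-width lines.
Polar moment about centroid: J = 2[d³/12 + d(b/2)²] = 2[10.5³/12 + 10.5×1.75²] = 257.2 in³.
Direct shear f_v = P/L_w = 37 / 21 = 1.762 kip/in (vertical).
Torsion M = P·e = 37 × 11 = 407 kip·in.
Critical point at (x, y) = (1.75, 5.25) from centroid. f_tx = M·y/J = 8.306 kip/in; f_ty = M·x/J = 2.769 kip/in.
Resultant f_max = √[f_tx² + (f_v + f_ty)²] = √[8.306² + (1.762 + 2.769)²] = 9.461 kip/in.
Capacity per unit length: φr_n = 0.75 × 0.6 × 70 × (0.707 × 0.625) = 13.92 kip/in.
9.461 ≤ 13.92 → adequate.

f_max ≈ 9.46 kip/in; adequate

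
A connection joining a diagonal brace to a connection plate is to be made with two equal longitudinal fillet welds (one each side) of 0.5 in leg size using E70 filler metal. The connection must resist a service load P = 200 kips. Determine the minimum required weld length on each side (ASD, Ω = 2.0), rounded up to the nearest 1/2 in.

E70XX → F_EXX = 70 ksi.
Throat t_e = 0.707 × 0.5 = 0.3535 in.
r_n/Ω = (0.6 × 70 × 0.3535) / 2.0 = 7.423 kip/in.
L_req = P / (r_n/Ω) = 200 / 7.423 = 26.94 in total.
Per side: 26.94 / 2 = 13.47 in.
Round up → use L = 13.5 in on each side.

L = 13.5 in on each side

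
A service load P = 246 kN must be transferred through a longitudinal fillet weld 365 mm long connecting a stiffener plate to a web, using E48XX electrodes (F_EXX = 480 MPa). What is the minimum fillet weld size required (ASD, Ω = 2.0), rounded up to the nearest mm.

Total weld length L = 365 mm.
Required throat t_e = P × Ω / (0.6 F_EXX × L) = 246 × 2.0 / (0.6 × 480 × 365 × 10⁻³) = 4.68 mm.
Required leg w = t_e / 0.707 = 6.62 mm → use 7 mm.

w = 7 mm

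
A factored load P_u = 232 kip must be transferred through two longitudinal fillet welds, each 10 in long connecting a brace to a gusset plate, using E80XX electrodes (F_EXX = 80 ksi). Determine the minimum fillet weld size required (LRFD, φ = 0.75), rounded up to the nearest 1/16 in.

Total weld length L = 20 in.
Required throat t_e = P_u / (φ × 0.6 F_EXX × L) = 232 / (0.75 × 0.6 × 80 × 20) = 0.3222 in.
Required leg w = t_e / 0.707 = 0.4558 in → use 1/2 in.

w = 1/2 in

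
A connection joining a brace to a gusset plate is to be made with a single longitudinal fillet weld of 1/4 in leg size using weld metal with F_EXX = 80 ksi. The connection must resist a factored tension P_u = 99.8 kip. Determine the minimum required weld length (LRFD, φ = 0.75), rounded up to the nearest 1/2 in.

Throat t_e = 0.707 × 0.25 = 0.1767 in.
φr_n = 0.75 × 0.6 × 80 × 0.1767 = 6.363 kip/in.
L_req = P_u / φr_n = 99.8 / 6.363 = 15.68 in total.
Round up → use L = 16 in.

L = 16 in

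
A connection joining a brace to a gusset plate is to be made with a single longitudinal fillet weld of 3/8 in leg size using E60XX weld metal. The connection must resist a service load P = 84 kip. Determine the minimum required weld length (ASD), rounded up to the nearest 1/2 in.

L = 18 in

E60XX → F_EXX = 60 ksi.
Throat t_e = 0.707 × 0.375 = 0.2651 in.
r_n/Ω = (0.6 × 60 × 0.2651) / 2.0 = 4.772 kip/in.
L_req = P / (r_n/Ω) = 84 / 4.772 = 17.6 in total.
Round up → use L = 18 in.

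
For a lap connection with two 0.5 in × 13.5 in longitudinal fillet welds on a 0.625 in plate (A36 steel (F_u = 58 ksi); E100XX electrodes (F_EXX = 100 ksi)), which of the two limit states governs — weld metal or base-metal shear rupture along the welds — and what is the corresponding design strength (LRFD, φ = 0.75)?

φR_n ≈ 430 kip (weld metal governs)

t_e = 0.707 × 0.5 = 0.3535 in; L = 27 in.
Weld metal: φR_n = 0.75 × 0.6 × 100 × 0.3535 × 27 = 429.5 kip.
Base metal (shear rupture): φR_n = 0.75 × 0.6 × 58 × 0.625 × 27 = 440.4 kip.
Governing: weld metal.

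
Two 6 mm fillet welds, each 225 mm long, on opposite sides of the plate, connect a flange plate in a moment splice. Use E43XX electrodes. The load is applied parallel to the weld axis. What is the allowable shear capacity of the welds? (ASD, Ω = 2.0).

R_n/Ω ≈ 246 kN

E43XX → F_EXX = 430 MPa.
Effective throat t_e = 0.707 × 6 = 4.242 mm.
Total length L = 450 mm; A_we = 4.242 × 450 = 1909 mm².
F_nw = 0.6 F_EXX = 0.6 × 430 = 258 MPa.
R_n = 258 × 1909 × 10⁻³ = 492.5 kN; R_n/Ω = 492.5/2.0 = 246.2 kN.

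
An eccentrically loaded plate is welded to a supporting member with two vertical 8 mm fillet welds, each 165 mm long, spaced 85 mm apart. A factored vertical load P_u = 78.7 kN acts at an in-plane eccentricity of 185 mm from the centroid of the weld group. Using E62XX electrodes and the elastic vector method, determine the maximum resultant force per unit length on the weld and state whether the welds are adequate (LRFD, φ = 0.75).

E62XX → F_EXX = 620 MPa.
Total weld length L_w = 330 mm. Treat welds as unit-width lines.
Polar moment about centroid: J = 2[d³/12 + d(b/2)²] = 2[165³/12 + 165×42.5²] = 1345000 mm³.
Direct shear f_v = P/L_w = 78.7×10³ / 330 = 238.5 N/mm (vertical).
Torsion M = P·e = 78.7×10³ × 185 = 14560000 N·mm.
Critical point at (x, y) = (42.5, 82.5) from centroid. f_tx = M·y/J = 893.2 N/mm; f_ty = M·x/J = 460.1 N/mm.
Resultant f_max = √[f_tx² + (f_v + f_ty)²] = √[893.2² + (238.5 + 460.1)²] = 1134 N/mm.
Capacity per unit length: φr_n = 0.75 × 0.6 × 620 × (0.707 × 8) = 1578 N/mm.
1134 ≤ 1578 → adequate.

f_max ≈ 1130 N/mm; adequate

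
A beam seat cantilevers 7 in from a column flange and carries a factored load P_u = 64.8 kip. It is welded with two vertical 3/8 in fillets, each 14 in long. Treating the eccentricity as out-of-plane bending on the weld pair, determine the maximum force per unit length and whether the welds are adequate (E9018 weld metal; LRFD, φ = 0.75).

f_max ≈ 7.32 kip/in; adequate

E90XX → F_EXX = 90 ksi.
L_w = 2 × 14 = 28 in; section modulus (unit throat) S = 2 × L²/6 = 65.33 in².
Direct shear f_v = P/L_w = 64.8/28 = 2.314 kip/in.
Moment M = P × e = 64.8 × 7 = 453.6 kip·in; bending f_b = M/S = 6.943 kip/in.
f_max = √(f_v² + f_b²) = √(2.314² + 6.943²) = 7.318 kip/in.
φr_n = 0.75 × 0.6 × 90 × (0.707 × 0.375) = 10.74 kip/in → adequate.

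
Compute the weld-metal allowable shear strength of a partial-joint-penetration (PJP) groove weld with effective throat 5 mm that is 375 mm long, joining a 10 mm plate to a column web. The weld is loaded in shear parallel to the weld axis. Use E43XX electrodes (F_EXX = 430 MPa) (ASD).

R_n/Ω ≈ 242 kN

Effective throat (given) t_e = 5 mm.
A_we = 5 × 375 = 1875 mm².
F_nw = 0.6 F_EXX = 258 MPa.
R_n/Ω = (258 × 1875) / 2.0 × 10⁻³ = 241.9 kN.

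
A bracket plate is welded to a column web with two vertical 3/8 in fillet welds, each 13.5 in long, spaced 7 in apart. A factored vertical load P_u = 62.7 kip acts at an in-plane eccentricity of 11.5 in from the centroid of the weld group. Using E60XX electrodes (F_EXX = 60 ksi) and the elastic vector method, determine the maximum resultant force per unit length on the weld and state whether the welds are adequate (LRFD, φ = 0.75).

Total weld length L_w = 27 in. Treat welds as unit-width lines.
Polar moment about centroid: J = 2[d³/12 + d(b/2)²] = 2[13.5³/12 + 13.5×3.5²] = 740.8 in³.
Direct shear f_v = P/L_w = 62.7 / 27 = 2.322 kip/in (vertical).
Torsion M = P·e = 62.7 × 11.5 = 721.05 kip·in.
Critical point at (x, y) = (3.5, 6.75) from centroid. f_tx = M·y/J = 6.57 kip/in; f_ty = M·x/J = 3.407 kip/in.
Resultant f_max = √[f_tx² + (f_v + f_ty)²] = √[6.57² + (2.322 + 3.407)²] = 8.717 kip/in.
Capacity per unit length: φr_n = 0.75 × 0.6 × 60 × (0.707 × 0.375) = 7.158 kip/in.
8.717 > 7.158 → NOT adequate.

f_max ≈ 8.72 kip/in; NOT adequate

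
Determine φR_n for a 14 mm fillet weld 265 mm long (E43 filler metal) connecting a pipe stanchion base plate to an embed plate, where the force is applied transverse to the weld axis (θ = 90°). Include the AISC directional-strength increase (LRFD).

E43XX → F_EXX = 430 MPa.
t_e = 0.707 × 14 = 9.898 mm; A_we = 9.898 × 265 = 2623 mm².
Directional factor: 1.0 + 0.5 sin^1.5(90°) = 1.5.
F_nw = 0.6 × 430 × 1.5 = 387 MPa.
φR_n = 0.75 × 387 × 2623 × 10⁻³ = 761.3 kN.

φR_n ≈ 761 kN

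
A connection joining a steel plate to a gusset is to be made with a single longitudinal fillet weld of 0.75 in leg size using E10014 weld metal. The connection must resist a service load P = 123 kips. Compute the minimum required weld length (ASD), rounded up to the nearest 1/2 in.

L = 8 in

E100XX → F_EXX = 100 ksi.
Throat t_e = 0.707 × 0.75 = 0.5302 in.
r_n/Ω = (0.6 × 100 × 0.5302) / 2.0 = 15.91 kip/in.
L_req = P / (r_n/Ω) = 123 / 15.91 = 7.732 in total.
Round up → use L = 8 in.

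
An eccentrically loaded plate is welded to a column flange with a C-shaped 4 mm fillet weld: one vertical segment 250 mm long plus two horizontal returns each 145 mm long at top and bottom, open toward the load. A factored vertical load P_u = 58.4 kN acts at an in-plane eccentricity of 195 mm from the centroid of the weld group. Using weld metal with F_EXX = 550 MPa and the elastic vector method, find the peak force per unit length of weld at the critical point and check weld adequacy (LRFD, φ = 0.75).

Total weld length L_w = 540 mm. Treat welds as unit-width lines.
Centroid: x̄ = 2×145×72.5 / 540 = 38.94 mm from the vertical weld.
Polar moment about centroid: J = I_x + I_y = [250³/12 + 2×145×125²] + [250×38.94² + 2(145³/12 + 145×33.56²)] = 7047000 mm³.
Direct shear f_v = P/L_w = 58.4×10³ / 540 = 108.1 N/mm (vertical).
Torsion M = P·e = 58.4×10³ × 195 = 11388000 N·mm.
Critical point at (x, y) = (106.1, 125) from centroid. f_tx = M·y/J = 202 N/mm; f_ty = M·x/J = 171.4 N/mm.
Resultant f_max = √[f_tx² + (f_v + f_ty)²] = √[202² + (108.1 + 171.4)²] = 344.9 N/mm.
Capacity per unit length: φr_n = 0.75 × 0.6 × 550 × (0.707 × 4) = 699.9 N/mm.
344.9 ≤ 699.9 → adequate.

f_max ≈ 345 N/mm; adequate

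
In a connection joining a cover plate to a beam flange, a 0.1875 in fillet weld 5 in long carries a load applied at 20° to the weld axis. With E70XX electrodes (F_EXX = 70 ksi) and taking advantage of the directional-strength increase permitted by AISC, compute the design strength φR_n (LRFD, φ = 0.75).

t_e = 0.707 × 0.1875 = 0.1326 in; A_we = 0.1326 × 5 = 0.6628 in².
Directional factor: 1.0 + 0.5 sin^1.5(20°) = 1.1.
F_nw = 0.6 × 70 × 1.1 = 46.2 ksi.
φR_n = 0.75 × 46.2 × 0.6628 = 22.97 kips.

φR_n ≈ 23 kips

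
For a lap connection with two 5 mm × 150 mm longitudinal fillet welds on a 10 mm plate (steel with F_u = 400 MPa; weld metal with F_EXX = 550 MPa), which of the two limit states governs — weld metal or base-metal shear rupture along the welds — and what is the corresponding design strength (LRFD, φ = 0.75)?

t_e = 0.707 × 5 = 3.535 mm; L = 300 mm.
Weld metal: φR_n = 0.75 × 0.6 × 550 × 3.535 × 300 × 10⁻³ = 262.5 kN.
Base metal (shear rupture): φR_n = 0.75 × 0.6 × 400 × 10 × 300 × 10⁻³ = 540 kN.
Governing: weld metal.

φR_n ≈ 262 kN (weld metal governs)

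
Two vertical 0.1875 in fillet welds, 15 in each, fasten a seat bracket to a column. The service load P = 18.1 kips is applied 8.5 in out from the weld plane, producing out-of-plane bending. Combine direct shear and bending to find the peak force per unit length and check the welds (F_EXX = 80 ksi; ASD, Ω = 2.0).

L_w = 2 × 15 = 30 in; section modulus (unit throat) S = 2 × L²/6 = 75 in².
Direct shear f_v = P/L_w = 18.1/30 = 0.6033 kip/in.
Moment M = P × e = 18.1 × 8.5 = 153.85 kip·in; bending f_b = M/S = 2.051 kip/in.
f_max = √(f_v² + f_b²) = √(0.6033² + 2.051²) = 2.138 kip/in.
r_n/Ω = (1/2.0) × 0.6 × 80 × (0.707 × 0.1875) = 3.181 kip/in → adequate.

f_max ≈ 2.14 kip/in; adequate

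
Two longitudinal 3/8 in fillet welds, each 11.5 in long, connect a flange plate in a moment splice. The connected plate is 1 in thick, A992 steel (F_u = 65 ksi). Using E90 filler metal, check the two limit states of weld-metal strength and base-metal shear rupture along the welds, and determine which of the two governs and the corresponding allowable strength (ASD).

E90XX → F_EXX = 90 ksi.
t_e = 0.707 × 0.375 = 0.2651 in; L = 23 in.
Weld metal: R_n/Ω = (1/2.0) × 0.6 × 90 × 0.2651 × 23 = 164.6 kips.
Base metal (shear rupture): R_n/Ω = (1/2.0) × 0.6 × 65 × 1 × 23 = 448.5 kips.
Governing: weld metal.

R_n/Ω ≈ 165 kips (weld metal governs)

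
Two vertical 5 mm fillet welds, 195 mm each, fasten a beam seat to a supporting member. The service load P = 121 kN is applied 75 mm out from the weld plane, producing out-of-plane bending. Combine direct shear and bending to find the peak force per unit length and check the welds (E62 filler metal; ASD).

E62XX → F_EXX = 620 MPa.
L_w = 2 × 195 = 390 mm; section modulus (unit throat) S = 2 × L²/6 = 12680 mm².
Direct shear f_v = P/L_w = 121×10³/390 = 310.3 N/mm.
Moment M = P × e = 121×10³ × 75 = 9075000 N·mm; bending f_b = M/S = 716 N/mm.
f_max = √(f_v² + f_b²) = √(310.3² + 716²) = 780.3 N/mm.
r_n/Ω = (1/2.0) × 0.6 × 620 × (0.707 × 5) = 657.5 N/mm → NOT adequate.

f_max ≈ 780 N/mm; NOT adequate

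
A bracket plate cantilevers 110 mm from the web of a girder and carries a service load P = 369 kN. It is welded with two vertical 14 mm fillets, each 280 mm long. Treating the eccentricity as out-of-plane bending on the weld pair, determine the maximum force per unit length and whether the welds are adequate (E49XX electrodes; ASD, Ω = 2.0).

E49XX → F_EXX = 490 MPa.
L_w = 2 × 280 = 560 mm; section modulus (unit throat) S = 2 × L²/6 = 26130 mm².
Direct shear f_v = P/L_w = 369×10³/560 = 658.9 N/mm.
Moment M = P × e = 369×10³ × 110 = 40590000 N·mm; bending f_b = M/S = 1553 N/mm.
f_max = √(f_v² + f_b²) = √(658.9² + 1553²) = 1687 N/mm.
r_n/Ω = (1/2.0) × 0.6 × 490 × (0.707 × 14) = 1455 N/mm → NOT adequate.

f_max ≈ 1690 N/mm; NOT adequate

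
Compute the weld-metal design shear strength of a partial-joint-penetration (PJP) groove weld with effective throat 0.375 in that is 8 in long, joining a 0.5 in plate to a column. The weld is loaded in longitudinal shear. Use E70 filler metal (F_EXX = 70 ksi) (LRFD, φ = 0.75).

φR_n ≈ 94.5 kip

Effective throat (given) t_e = 0.375 in.
A_we = 0.375 × 8 = 3 in².
F_nw = 0.6 F_EXX = 42 ksi.
φR_n = 0.75 × 42 × 3 = 94.5 kip.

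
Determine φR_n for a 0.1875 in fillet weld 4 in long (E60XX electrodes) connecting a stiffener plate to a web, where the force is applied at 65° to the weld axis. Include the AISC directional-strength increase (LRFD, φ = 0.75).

E60XX → F_EXX = 60 ksi.
t_e = 0.707 × 0.1875 = 0.1326 in; A_we = 0.1326 × 4 = 0.5302 in².
Directional factor: 1.0 + 0.5 sin^1.5(65°) = 1.431.
F_nw = 0.6 × 60 × 1.431 = 51.53 ksi.
φR_n = 0.75 × 51.53 × 0.5302 = 20.49 kip.

φR_n ≈ 20.5 kip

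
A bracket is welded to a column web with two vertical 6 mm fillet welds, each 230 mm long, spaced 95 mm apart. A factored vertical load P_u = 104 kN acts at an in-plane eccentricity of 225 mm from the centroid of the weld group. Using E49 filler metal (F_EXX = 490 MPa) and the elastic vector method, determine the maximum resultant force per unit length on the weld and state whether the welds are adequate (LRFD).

Total weld length L_w = 460 mm. Treat welds as unit-width lines.
Polar moment about centroid: J = 2[d³/12 + d(b/2)²] = 2[230³/12 + 230×47.5²] = 3066000 mm³.
Direct shear f_v = P/L_w = 104×10³ / 460 = 226.1 N/mm (vertical).
Torsion M = P·e = 104×10³ × 225 = 23400000 N·mm.
Critical point at (x, y) = (47.5, 115) from centroid. f_tx = M·y/J = 877.8 N/mm; f_ty = M·x/J = 362.6 N/mm.
Resultant f_max = √[f_tx² + (f_v + f_ty)²] = √[877.8² + (226.1 + 362.6)²] = 1057 N/mm.
Capacity per unit length: φr_n = 0.75 × 0.6 × 490 × (0.707 × 6) = 935.4 N/mm.
1057 > 935.4 → NOT adequate.

f_max ≈ 1060 N/mm; NOT adequate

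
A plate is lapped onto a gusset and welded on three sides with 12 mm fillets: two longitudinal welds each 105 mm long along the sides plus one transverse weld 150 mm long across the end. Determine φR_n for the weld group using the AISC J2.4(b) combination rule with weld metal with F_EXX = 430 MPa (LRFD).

φR_n ≈ 662 kN

t_e = 0.707 × 12 = 8.484 mm.
R_nwl = 0.6 × 430 × 8.484 × 210 × 10⁻³ = 459.7 kN (longitudinal, 2 welds).
R_nwt = 0.6 × 430 × 8.484 × 150 × 10⁻³ = 328.3 kN (transverse, base value).
(i) R_nwl + R_nwt = 788 kN; (ii) 0.85 R_nwl + 1.5 R_nwt = 883.2 kN.
R_n = max = 883.2 kN [governs: (ii)]; φR_n = 662.4 kN.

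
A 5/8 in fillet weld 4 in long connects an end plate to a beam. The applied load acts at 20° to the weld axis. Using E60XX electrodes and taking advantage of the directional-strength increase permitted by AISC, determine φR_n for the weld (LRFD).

φR_n ≈ 52.5 kips

E60XX → F_EXX = 60 ksi.
t_e = 0.707 × 0.625 = 0.4419 in; A_we = 0.4419 × 4 = 1.767 in².
Directional factor: 1.0 + 0.5 sin^1.5(20°) = 1.1.
F_nw = 0.6 × 60 × 1.1 = 39.6 ksi.
φR_n = 0.75 × 39.6 × 1.767 = 52.5 kips.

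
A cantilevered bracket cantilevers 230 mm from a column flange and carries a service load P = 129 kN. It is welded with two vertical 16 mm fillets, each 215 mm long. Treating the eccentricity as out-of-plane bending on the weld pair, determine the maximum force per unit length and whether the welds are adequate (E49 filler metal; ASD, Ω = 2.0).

E49XX → F_EXX = 490 MPa.
L_w = 2 × 215 = 430 mm; section modulus (unit throat) S = 2 × L²/6 = 15410 mm².
Direct shear f_v = P/L_w = 129×10³/430 = 300 N/mm.
Moment M = P × e = 129×10³ × 230 = 29670000 N·mm; bending f_b = M/S = 1926 N/mm.
f_max = √(f_v² + f_b²) = √(300² + 1926²) = 1949 N/mm.
r_n/Ω = (1/2.0) × 0.6 × 490 × (0.707 × 16) = 1663 N/mm → NOT adequate.

f_max ≈ 1950 N/mm; NOT adequate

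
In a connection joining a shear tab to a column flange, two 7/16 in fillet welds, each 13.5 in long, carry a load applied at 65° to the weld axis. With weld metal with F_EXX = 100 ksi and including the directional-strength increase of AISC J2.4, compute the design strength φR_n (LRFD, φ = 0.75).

φR_n ≈ 538 kips

t_e = 0.707 × 0.4375 = 0.3093 in; A_we = 0.3093 × 27 = 8.351 in².
Directional factor: 1.0 + 0.5 sin^1.5(65°) = 1.431.
F_nw = 0.6 × 100 × 1.431 = 85.88 ksi.
φR_n = 0.75 × 85.88 × 8.351 = 537.9 kips.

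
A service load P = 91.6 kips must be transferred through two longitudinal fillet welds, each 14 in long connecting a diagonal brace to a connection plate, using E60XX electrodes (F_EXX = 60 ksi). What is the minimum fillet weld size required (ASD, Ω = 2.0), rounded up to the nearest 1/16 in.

Total weld length L = 28 in.
Required throat t_e = P × Ω / (0.6 F_EXX × L) = 91.6 × 2.0 / (0.6 × 60 × 28) = 0.1817 in.
Required leg w = t_e / 0.707 = 0.2571 in → use 5/16 in.

w = 5/16 in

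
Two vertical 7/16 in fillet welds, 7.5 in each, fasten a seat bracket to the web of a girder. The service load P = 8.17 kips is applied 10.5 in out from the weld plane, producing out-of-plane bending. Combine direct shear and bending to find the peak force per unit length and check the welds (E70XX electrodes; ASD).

f_max ≈ 4.61 kip/in; adequate

E70XX → F_EXX = 70 ksi.
L_w = 2 × 7.5 = 15 in; section modulus (unit throat) S = 2 × L²/6 = 18.75 in².
Direct shear f_v = P/L_w = 8.17/15 = 0.5447 kip/in.
Moment M = P × e = 8.17 × 10.5 = 85.785 kip·in; bending f_b = M/S = 4.575 kip/in.
f_max = √(f_v² + f_b²) = √(0.5447² + 4.575²) = 4.608 kip/in.
r_n/Ω = (1/2.0) × 0.6 × 70 × (0.707 × 0.4375) = 6.496 kip/in → adequate.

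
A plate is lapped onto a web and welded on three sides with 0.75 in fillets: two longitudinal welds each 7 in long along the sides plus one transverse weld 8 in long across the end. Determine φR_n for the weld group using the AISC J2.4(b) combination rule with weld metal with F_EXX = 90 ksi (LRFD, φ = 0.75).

φR_n ≈ 513 kip

t_e = 0.707 × 0.75 = 0.5302 in.
R_nwl = 0.6 × 90 × 0.5302 × 14 = 400.9 kip (longitudinal, 2 welds).
R_nwt = 0.6 × 90 × 0.5302 × 8 = 229.1 kip (transverse, base value).
(i) R_nwl + R_nwt = 629.9 kip; (ii) 0.85 R_nwl + 1.5 R_nwt = 684.3 kip.
R_n = max = 684.3 kip [governs: (ii)]; φR_n = 513.3 kip.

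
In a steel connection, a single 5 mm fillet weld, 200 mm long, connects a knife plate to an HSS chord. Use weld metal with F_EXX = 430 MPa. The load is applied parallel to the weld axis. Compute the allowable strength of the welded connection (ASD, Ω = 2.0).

Effective throat t_e = 0.707 × 5 = 3.535 mm.
Total length L = 200 mm; A_we = 3.535 × 200 = 707 mm².
F_nw = 0.6 F_EXX = 0.6 × 430 = 258 MPa.
R_n = 258 × 707 × 10⁻³ = 182.4 kN; R_n/Ω = 182.4/2.0 = 91.2 kN.

R_n/Ω ≈ 91.2 kN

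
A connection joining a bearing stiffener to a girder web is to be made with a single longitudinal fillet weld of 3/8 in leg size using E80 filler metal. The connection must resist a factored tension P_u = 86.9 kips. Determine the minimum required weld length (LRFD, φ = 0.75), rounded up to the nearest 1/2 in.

L = 9.5 in

E80XX → F_EXX = 80 ksi.
Throat t_e = 0.707 × 0.375 = 0.2651 in.
φr_n = 0.75 × 0.6 × 80 × 0.2651 = 9.544 kips/in.
L_req = P_u / φr_n = 86.9 / 9.544 = 9.105 in total.
Round up → use L = 9.5 in.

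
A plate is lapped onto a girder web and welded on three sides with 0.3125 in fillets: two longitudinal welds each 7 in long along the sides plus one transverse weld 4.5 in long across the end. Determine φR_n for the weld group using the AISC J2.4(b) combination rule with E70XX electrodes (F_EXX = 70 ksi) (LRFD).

φR_n ≈ 130 kip

t_e = 0.707 × 0.3125 = 0.2209 in.
R_nwl = 0.6 × 70 × 0.2209 × 14 = 129.9 kip (longitudinal, 2 welds).
R_nwt = 0.6 × 70 × 0.2209 × 4.5 = 41.76 kip (transverse, base value).
(i) R_nwl + R_nwt = 171.7 kip; (ii) 0.85 R_nwl + 1.5 R_nwt = 173.1 kip.
R_n = max = 173.1 kip [governs: (ii)]; φR_n = 129.8 kip.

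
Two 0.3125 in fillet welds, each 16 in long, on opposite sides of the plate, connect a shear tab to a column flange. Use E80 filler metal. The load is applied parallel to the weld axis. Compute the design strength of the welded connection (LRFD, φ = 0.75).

φR_n ≈ 255 kips

E80XX → F_EXX = 80 ksi.
Effective throat t_e = 0.707 × 0.3125 = 0.2209 in.
Total length L = 32 in; A_we = 0.2209 × 32 = 7.07 in².
F_nw = 0.6 F_EXX = 0.6 × 80 = 48 ksi.
φR_n = 0.75 × 48 × 7.07 = 254.5 kips.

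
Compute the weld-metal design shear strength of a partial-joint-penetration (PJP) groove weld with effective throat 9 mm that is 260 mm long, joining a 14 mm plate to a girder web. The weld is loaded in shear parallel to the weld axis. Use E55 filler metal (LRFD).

E55XX → F_EXX = 550 MPa.
Effective throat (given) t_e = 9 mm.
A_we = 9 × 260 = 2340 mm².
F_nw = 0.6 F_EXX = 330 MPa.
φR_n = 0.75 × 330 × 2340 × 10⁻³ = 579.2 kN.

φR_n ≈ 579 kN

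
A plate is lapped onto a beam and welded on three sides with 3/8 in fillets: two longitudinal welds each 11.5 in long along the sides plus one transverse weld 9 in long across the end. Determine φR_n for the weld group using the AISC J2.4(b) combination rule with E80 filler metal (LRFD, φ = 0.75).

φR_n ≈ 315 kips

E80XX → F_EXX = 80 ksi.
t_e = 0.707 × 0.375 = 0.2651 in.
R_nwl = 0.6 × 80 × 0.2651 × 23 = 292.7 kips (longitudinal, 2 welds).
R_nwt = 0.6 × 80 × 0.2651 × 9 = 114.5 kips (transverse, base value).
(i) R_nwl + R_nwt = 407.2 kips; (ii) 0.85 R_nwl + 1.5 R_nwt = 420.6 kips.
R_n = max = 420.6 kips [governs: (ii)]; φR_n = 315.4 kips.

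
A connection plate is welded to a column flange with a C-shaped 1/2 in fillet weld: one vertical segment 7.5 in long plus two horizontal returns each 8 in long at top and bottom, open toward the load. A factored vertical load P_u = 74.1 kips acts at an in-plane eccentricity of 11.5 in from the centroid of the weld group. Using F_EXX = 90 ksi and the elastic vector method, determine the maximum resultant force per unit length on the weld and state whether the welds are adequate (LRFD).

Total weld length L_w = 23.5 in. Treat welds as unit-width lines.
Centroid: x̄ = 2×8×4 / 23.5 = 2.723 in from the vertical weld.
Polar moment about centroid: J = I_x + I_y = [7.5³/12 + 2×8×3.75²] + [7.5×2.723² + 2(8³/12 + 8×1.277²)] = 427.2 in³.
Direct shear f_v = P/L_w = 74.1 / 23.5 = 3.153 kip/in (vertical).
Torsion M = P·e = 74.1 × 11.5 = 852.15 kip·in.
Critical point at (x, y) = (5.277, 3.75) from centroid. f_tx = M·y/J = 7.48 kip/in; f_ty = M·x/J = 10.53 kip/in.
Resultant f_max = √[f_tx² + (f_v + f_ty)²] = √[7.48² + (3.153 + 10.53)²] = 15.59 kip/in.
Capacity per unit length: φr_n = 0.75 × 0.6 × 90 × (0.707 × 0.5) = 14.32 kip/in.
15.59 > 14.32 → NOT adequate.

f_max ≈ 15.6 kip/in; NOT adequate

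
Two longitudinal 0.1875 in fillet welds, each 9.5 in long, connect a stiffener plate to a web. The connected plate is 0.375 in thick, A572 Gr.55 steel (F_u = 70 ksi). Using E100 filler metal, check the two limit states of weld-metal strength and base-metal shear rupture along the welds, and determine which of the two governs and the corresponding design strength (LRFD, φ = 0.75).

E100XX → F_EXX = 100 ksi.
t_e = 0.707 × 0.1875 = 0.1326 in; L = 19 in.
Weld metal: φR_n = 0.75 × 0.6 × 100 × 0.1326 × 19 = 113.3 kips.
Base metal (shear rupture): φR_n = 0.75 × 0.6 × 70 × 0.375 × 19 = 224.4 kips.
Governing: weld metal.

φR_n ≈ 113 kips (weld metal governs)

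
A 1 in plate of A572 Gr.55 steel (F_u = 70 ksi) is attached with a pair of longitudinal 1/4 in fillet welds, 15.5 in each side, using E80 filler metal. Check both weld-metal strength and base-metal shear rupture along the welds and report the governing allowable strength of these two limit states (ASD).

R_n/Ω ≈ 132 kip (weld metal governs)

E80XX → F_EXX = 80 ksi.
t_e = 0.707 × 0.25 = 0.1767 in; L = 31 in.
Weld metal: R_n/Ω = (1/2.0) × 0.6 × 80 × 0.1767 × 31 = 131.5 kip.
Base metal (shear rupture): R_n/Ω = (1/2.0) × 0.6 × 70 × 1 × 31 = 651 kip.
Governing: weld metal.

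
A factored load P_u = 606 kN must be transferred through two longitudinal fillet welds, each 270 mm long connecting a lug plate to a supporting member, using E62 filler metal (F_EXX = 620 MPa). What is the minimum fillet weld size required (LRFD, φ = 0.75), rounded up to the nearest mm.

w = 6 mm

Total weld length L = 540 mm.
Required throat t_e = P_u / (φ × 0.6 F_EXX × L) = 606 / (0.75 × 0.6 × 620 × 540 × 10⁻³) = 4.022 mm.
Required leg w = t_e / 0.707 = 5.689 mm → use 6 mm.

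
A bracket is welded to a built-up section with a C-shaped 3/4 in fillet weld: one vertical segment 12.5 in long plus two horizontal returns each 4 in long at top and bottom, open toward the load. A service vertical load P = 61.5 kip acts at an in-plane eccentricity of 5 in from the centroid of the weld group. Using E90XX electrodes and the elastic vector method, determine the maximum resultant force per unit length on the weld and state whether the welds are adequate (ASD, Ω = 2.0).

f_max ≈ 6.25 kip/in; adequate

E90XX → F_EXX = 90 ksi.
Total weld length L_w = 20.5 in. Treat welds as unit-width lines.
Centroid: x̄ = 2×4×2 / 20.5 = 0.7805 in from the vertical weld.
Polar moment about centroid: J = I_x + I_y = [12.5³/12 + 2×4×6.25²] + [12.5×0.7805² + 2(4³/12 + 4×1.22²)] = 505.4 in³.
Direct shear f_v = P/L_w = 61.5 / 20.5 = 3 kip/in (vertical).
Torsion M = P·e = 61.5 × 5 = 307.5 kip·in.
Critical point at (x, y) = (3.22, 6.25) from centroid. f_tx = M·y/J = 3.802 kip/in; f_ty = M·x/J = 1.959 kip/in.
Resultant f_max = √[f_tx² + (f_v + f_ty)²] = √[3.802² + (3 + 1.959)²] = 6.249 kip/in.
Capacity per unit length: r_n/Ω = (1/2.0) × 0.6 × 90 × (0.707 × 0.75) = 14.32 kip/in.
6.249 ≤ 14.32 → adequate.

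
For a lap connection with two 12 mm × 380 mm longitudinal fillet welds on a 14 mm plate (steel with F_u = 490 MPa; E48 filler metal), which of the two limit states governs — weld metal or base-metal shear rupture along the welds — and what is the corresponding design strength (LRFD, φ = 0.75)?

φR_n ≈ 1390 kN (weld metal governs)

E48XX → F_EXX = 480 MPa.
t_e = 0.707 × 12 = 8.484 mm; L = 760 mm.
Weld metal: φR_n = 0.75 × 0.6 × 480 × 8.484 × 760 × 10⁻³ = 1393 kN.
Base metal (shear rupture): φR_n = 0.75 × 0.6 × 490 × 14 × 760 × 10⁻³ = 2346 kN.
Governing: weld metal.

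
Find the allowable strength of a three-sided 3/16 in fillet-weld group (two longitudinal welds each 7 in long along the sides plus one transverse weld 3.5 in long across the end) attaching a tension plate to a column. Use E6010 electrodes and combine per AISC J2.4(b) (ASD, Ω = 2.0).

R_n/Ω ≈ 41.8 kips

E60XX → F_EXX = 60 ksi.
t_e = 0.707 × 0.1875 = 0.1326 in.
R_nwl = 0.6 × 60 × 0.1326 × 14 = 66.81 kips (longitudinal, 2 welds).
R_nwt = 0.6 × 60 × 0.1326 × 3.5 = 16.7 kips (transverse, base value).
(i) R_nwl + R_nwt = 83.51 kips; (ii) 0.85 R_nwl + 1.5 R_nwt = 81.84 kips.
R_n = max = 83.51 kips [governs: (i)]; R_n/Ω = 41.76 kips.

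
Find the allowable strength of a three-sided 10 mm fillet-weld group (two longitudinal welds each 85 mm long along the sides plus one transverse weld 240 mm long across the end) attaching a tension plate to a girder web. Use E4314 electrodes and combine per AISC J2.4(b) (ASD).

R_n/Ω ≈ 460 kN

E43XX → F_EXX = 430 MPa.
t_e = 0.707 × 10 = 7.07 mm.
R_nwl = 0.6 × 430 × 7.07 × 170 × 10⁻³ = 310.1 kN (longitudinal, 2 welds).
R_nwt = 0.6 × 430 × 7.07 × 240 × 10⁻³ = 437.8 kN (transverse, base value).
(i) R_nwl + R_nwt = 747.9 kN; (ii) 0.85 R_nwl + 1.5 R_nwt = 920.2 kN.
R_n = max = 920.2 kN [governs: (ii)]; R_n/Ω = 460.1 kN.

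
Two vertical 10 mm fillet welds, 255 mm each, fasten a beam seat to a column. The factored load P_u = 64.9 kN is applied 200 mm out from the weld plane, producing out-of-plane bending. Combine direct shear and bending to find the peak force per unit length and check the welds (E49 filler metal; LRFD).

E49XX → F_EXX = 490 MPa.
L_w = 2 × 255 = 510 mm; section modulus (unit throat) S = 2 × L²/6 = 21680 mm².
Direct shear f_v = P/L_w = 64.9×10³/510 = 127.3 N/mm.
Moment M = P × e = 64.9×10³ × 200 = 12980000 N·mm; bending f_b = M/S = 598.8 N/mm.
f_max = √(f_v² + f_b²) = √(127.3² + 598.8²) = 612.2 N/mm.
φr_n = 0.75 × 0.6 × 490 × (0.707 × 10) = 1559 N/mm → adequate.

f_max ≈ 612 N/mm; adequate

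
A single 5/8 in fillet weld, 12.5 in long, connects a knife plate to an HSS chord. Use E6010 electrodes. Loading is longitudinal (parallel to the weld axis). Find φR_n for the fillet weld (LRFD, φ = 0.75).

φR_n ≈ 149 kip

E60XX → F_EXX = 60 ksi.
Effective throat t_e = 0.707 × 0.625 = 0.4419 in.
Total length L = 12.5 in; A_we = 0.4419 × 12.5 = 5.523 in².
F_nw = 0.6 F_EXX = 0.6 × 60 = 36 ksi.
φR_n = 0.75 × 36 × 5.523 = 149.1 kip.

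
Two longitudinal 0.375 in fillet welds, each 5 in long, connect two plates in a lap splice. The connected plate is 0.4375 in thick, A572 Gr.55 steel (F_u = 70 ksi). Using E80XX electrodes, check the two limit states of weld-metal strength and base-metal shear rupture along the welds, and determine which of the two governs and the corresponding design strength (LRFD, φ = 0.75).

E80XX → F_EXX = 80 ksi.
t_e = 0.707 × 0.375 = 0.2651 in; L = 10 in.
Weld metal: φR_n = 0.75 × 0.6 × 80 × 0.2651 × 10 = 95.44 kips.
Base metal (shear rupture): φR_n = 0.75 × 0.6 × 70 × 0.4375 × 10 = 137.8 kips.
Governing: weld metal.

φR_n ≈ 95.4 kips (weld metal governs)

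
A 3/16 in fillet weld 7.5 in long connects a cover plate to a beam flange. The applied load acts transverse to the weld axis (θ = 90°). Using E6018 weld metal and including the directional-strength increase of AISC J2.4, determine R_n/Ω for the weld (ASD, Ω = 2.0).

R_n/Ω ≈ 26.8 kips

E60XX → F_EXX = 60 ksi.
t_e = 0.707 × 0.1875 = 0.1326 in; A_we = 0.1326 × 7.5 = 0.9942 in².
Directional factor: 1.0 + 0.5 sin^1.5(90°) = 1.5.
F_nw = 0.6 × 60 × 1.5 = 54 ksi.
R_n/Ω = (54 × 0.9942) / 2.0 = 26.84 kips.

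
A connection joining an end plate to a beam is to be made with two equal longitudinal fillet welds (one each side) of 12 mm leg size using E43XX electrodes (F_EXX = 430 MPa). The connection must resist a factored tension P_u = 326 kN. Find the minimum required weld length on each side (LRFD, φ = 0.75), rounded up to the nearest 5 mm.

L = 100 mm on each side

Throat t_e = 0.707 × 12 = 8.484 mm.
φr_n = 0.75 × 0.6 × 430 × 8.484 × 10⁻³ = 1.642 kN/mm.
L_req = P_u / φr_n = 326 / 1.642 = 198.6 mm total.
Per side: 198.6 / 2 = 99.29 mm.
Round up → use L = 100 mm on each side.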